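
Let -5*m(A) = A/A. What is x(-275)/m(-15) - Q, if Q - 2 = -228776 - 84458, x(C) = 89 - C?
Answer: 311412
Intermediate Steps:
m(A) = -1/5 (m(A) = -A/(5*A) = -1/5*1 = -1/5)
Q = -313232 (Q = 2 + (-228776 - 84458) = 2 - 313234 = -313232)
x(-275)/m(-15) - Q = (89 - 1*(-275))/(-1/5) - 1*(-313232) = (89 + 275)*(-5) + 313232 = 364*(-5) + 313232 = -1820 + 313232 = 311412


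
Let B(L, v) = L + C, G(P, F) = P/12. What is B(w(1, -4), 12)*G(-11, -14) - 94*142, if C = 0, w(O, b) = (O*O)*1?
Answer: -160187/12 ≈ -13349.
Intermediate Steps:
w(O, b) = O² (w(O, b) = O²*1 = O²)
G(P, F) = P/12 (G(P, F) = P*(1/12) = P/12)
B(L, v) = L (B(L, v) = L + 0 = L)
B(w(1, -4), 12)*G(-11, -14) - 94*142 = 1²*((1/12)*(-11)) - 94*142 = 1*(-11/12) - 1*13348 = -11/12 - 13348 = -160187/12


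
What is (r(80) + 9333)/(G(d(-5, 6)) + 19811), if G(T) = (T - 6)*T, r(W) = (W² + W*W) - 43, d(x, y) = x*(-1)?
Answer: 11045/9903 ≈ 1.1153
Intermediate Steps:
d(x, y) = -x
r(W) = -43 + 2*W² (r(W) = (W² + W²) - 43 = 2*W² - 43 = -43 + 2*W²)
G(T) = T*(-6 + T) (G(T) = (-6 + T)*T = T*(-6 + T))
(r(80) + 9333)/(G(d(-5, 6)) + 19811) = ((-43 + 2*80²) + 9333)/((-1*(-5))*(-6 - 1*(-5)) + 19811) = ((-43 + 2*6400) + 9333)/(5*(-6 + 5) + 19811) = ((-43 + 12800) + 9333)/(5*(-1) + 19811) = (12757 + 9333)/(-5 + 19811) = 22090/19806 = 22090*(1/19806) = 11045/9903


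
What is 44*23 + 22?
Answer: 1034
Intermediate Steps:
44*23 + 22 = 1012 + 22 = 1034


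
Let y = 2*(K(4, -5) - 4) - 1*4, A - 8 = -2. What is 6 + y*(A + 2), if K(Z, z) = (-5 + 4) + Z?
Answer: -42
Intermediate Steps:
K(Z, z) = -1 + Z
A = 6 (A = 8 - 2 = 6)
y = -6 (y = 2*((-1 + 4) - 4) - 1*4 = 2*(3 - 4) - 4 = 2*(-1) - 4 = -2 - 4 = -6)
6 + y*(A + 2) = 6 - 6*(6 + 2) = 6 - 6*8 = 6 - 48 = -42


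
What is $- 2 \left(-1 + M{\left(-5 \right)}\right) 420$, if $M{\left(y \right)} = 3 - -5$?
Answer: $-5880$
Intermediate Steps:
$M{\left(y \right)} = 8$ ($M{\left(y \right)} = 3 + 5 = 8$)
$- 2 \left(-1 + M{\left(-5 \right)}\right) 420 = - 2 \left(-1 + 8\right) 420 = \left(-2\right) 7 \cdot 420 = \left(-14\right) 420 = -5880$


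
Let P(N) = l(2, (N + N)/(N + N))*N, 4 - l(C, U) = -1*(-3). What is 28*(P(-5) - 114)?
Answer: -3332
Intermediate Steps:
l(C, U) = 1 (l(C, U) = 4 - (-1)*(-3) = 4 - 1*3 = 4 - 3 = 1)
P(N) = N (P(N) = 1*N = N)
28*(P(-5) - 114) = 28*(-5 - 114) = 28*(-119) = -3332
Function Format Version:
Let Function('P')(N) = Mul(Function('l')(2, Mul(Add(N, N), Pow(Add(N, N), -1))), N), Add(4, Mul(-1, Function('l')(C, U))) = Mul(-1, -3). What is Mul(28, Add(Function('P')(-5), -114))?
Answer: -3332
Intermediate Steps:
Function('l')(C, U) = 1 (Function('l')(C, U) = Add(4, Mul(-1, Mul(-1, -3))) = Add(4, Mul(-1, 3)) = Add(4, -3) = 1)
Function('P')(N) = N (Function('P')(N) = Mul(1, N) = N)
Mul(28, Add(Function('P')(-5), -114)) = Mul(28, Add(-5, -114)) = Mul(28, -119) = -3332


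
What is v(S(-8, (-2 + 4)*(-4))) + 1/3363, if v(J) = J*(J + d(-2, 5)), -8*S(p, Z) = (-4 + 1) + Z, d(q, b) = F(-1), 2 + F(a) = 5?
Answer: 1294819/215232 ≈ 6.0159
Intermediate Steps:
F(a) = 3 (F(a) = -2 + 5 = 3)
d(q, b) = 3
S(p, Z) = 3/8 - Z/8 (S(p, Z) = -((-4 + 1) + Z)/8 = -(-3 + Z)/8 = 3/8 - Z/8)
v(J) = J*(3 + J) (v(J) = J*(J + 3) = J*(3 + J))
v(S(-8, (-2 + 4)*(-4))) + 1/3363 = (3/8 - (-2 + 4)*(-4)/8)*(3 + (3/8 - (-2 + 4)*(-4)/8)) + 1/3363 = (3/8 - (-4)/4)*(3 + (3/8 - (-4)/4)) + 1/3363 = (3/8 - ⅛*(-8))*(3 + (3/8 - ⅛*(-8))) + 1/3363 = (3/8 + 1)*(3 + (3/8 + 1)) + 1/3363 = 11*(3 + 11/8)/8 + 1/3363 = (11/8)*(35/8) + 1/3363 = 385/64 + 1/3363 = 1294819/215232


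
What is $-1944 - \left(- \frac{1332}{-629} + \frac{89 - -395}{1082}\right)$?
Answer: $- \frac{17902558}{9197} \approx -1946.6$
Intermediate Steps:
$-1944 - \left(- \frac{1332}{-629} + \frac{89 - -395}{1082}\right) = -1944 - \left(\left(-1332\right) \left(- \frac{1}{629}\right) + \left(89 + 395\right) \frac{1}{1082}\right) = -1944 - \left(\frac{36}{17} + 484 \cdot \frac{1}{1082}\right) = -1944 - \left(\frac{36}{17} + \frac{242}{541}\right) = -1944 - \frac{23590}{9197} = - \frac{17902558}{9197}$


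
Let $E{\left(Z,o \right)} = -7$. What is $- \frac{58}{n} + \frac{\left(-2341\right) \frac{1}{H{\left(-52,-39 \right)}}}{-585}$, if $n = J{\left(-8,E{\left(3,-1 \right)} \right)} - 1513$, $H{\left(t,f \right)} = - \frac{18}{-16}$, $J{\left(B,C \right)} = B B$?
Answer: $\frac{3049138}{847665} \approx 3.5971$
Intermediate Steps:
$J{\left(B,C \right)} = B^{2}$
$H{\left(t,f \right)} = \frac{9}{8}$ ($H{\left(t,f \right)} = \left(-18\right) \left(- \frac{1}{16}\right) = \frac{9}{8}$)
$n = -1449$ ($n = \left(-8\right)^{2} - 1513 = 64 - 1513 = -1449$)
$- \frac{58}{n} + \frac{\left(-2341\right) \frac{1}{H{\left(-52,-39 \right)}}}{-585} = - \frac{58}{-1449} + \frac{\left(-2341\right) \frac{1}{\frac{9}{8}}}{-585} = \left(-58\right) \left(- \frac{1}{1449}\right) + \left(-2341\right) \frac{8}{9} \left(- \frac{1}{585}\right) = \frac{58}{1449} - - \frac{18728}{5265} = \frac{58}{1449} + \frac{18728}{5265} = \frac{3049138}{847665}$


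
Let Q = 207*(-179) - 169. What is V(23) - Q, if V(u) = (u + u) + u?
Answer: 37291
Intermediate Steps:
V(u) = 3*u (V(u) = 2*u + u = 3*u)
Q = -37222 (Q = -37053 - 169 = -37222)
V(23) - Q = 3*23 - 1*(-37222) = 69 + 37222 = 37291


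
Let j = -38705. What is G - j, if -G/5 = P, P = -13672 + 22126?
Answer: -3565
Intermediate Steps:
P = 8454
G = -42270 (G = -5*8454 = -42270)
G - j = -42270 - 1*(-38705) = -42270 + 38705 = -3565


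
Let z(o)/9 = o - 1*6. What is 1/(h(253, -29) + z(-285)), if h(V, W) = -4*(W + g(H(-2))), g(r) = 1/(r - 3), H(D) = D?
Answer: -5/12511 ≈ -0.00039965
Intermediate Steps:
z(o) = -54 + 9*o (z(o) = 9*(o - 1*6) = 9*(o - 6) = 9*(-6 + o) = -54 + 9*o)
g(r) = 1/(-3 + r)
h(V, W) = ⅘ - 4*W (h(V, W) = -4*(W + 1/(-3 - 2)) = -4*(W + 1/(-5)) = -4*(W - ⅕) = -4*(-⅕ + W) = ⅘ - 4*W)
1/(h(253, -29) + z(-285)) = 1/((⅘ - 4*(-29)) + (-54 + 9*(-285))) = 1/((⅘ + 116) + (-54 - 2565)) = 1/(584/5 - 2619) = 1/(-12511/5) = -5/12511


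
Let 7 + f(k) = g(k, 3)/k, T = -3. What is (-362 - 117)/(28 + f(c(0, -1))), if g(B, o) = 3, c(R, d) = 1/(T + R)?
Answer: -479/12 ≈ -39.917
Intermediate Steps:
c(R, d) = 1/(-3 + R)
f(k) = -7 + 3/k
(-362 - 117)/(28 + f(c(0, -1))) = (-362 - 117)/(28 + (-7 + 3/(1/(-3 + 0)))) = -479/(28 + (-7 + 3/(1/(-3)))) = -479/(28 + (-7 + 3/(-⅓))) = -479/(28 + (-7 + 3*(-3))) = -479/(28 + (-7 - 9)) = -479/(28 - 16) = -479/12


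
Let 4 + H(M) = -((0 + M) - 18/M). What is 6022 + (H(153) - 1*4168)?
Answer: 28851/17 ≈ 1697.1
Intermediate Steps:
H(M) = -4 - M + 18/M (H(M) = -4 - ((0 + M) - 18/M) = -4 - (M - 18/M) = -4 + (-M + 18/M) = -4 - M + 18/M)
6022 + (H(153) - 1*4168) = 6022 + ((-4 - 1*153 + 18/153) - 1*4168) = 6022 + ((-4 - 153 + 18*(1/153)) - 4168) = 6022 + ((-4 - 153 + 2/17) - 4168) = 6022 + (-2667/17 - 4168) = 6022 - 73523/17 = 28851/17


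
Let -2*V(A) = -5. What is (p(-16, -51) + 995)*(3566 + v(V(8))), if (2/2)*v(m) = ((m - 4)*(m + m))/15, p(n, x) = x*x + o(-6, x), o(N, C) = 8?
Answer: 12850062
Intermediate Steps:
V(A) = 5/2 (V(A) = -½*(-5) = 5/2)
p(n, x) = 8 + x² (p(n, x) = x*x + 8 = x² + 8 = 8 + x²)
v(m) = 2*m*(-4 + m)/15 (v(m) = ((m - 4)*(m + m))/15 = ((-4 + m)*(2*m))*(1/15) = (2*m*(-4 + m))*(1/15) = 2*m*(-4 + m)/15)
(p(-16, -51) + 995)*(3566 + v(V(8))) = ((8 + (-51)²) + 995)*(3566 + (2/15)*(5/2)*(-4 + 5/2)) = ((8 + 2601) + 995)*(3566 + (2/15)*(5/2)*(-3/2)) = (2609 + 995)*(3566 - ½) = 3604*(7131/2) = 12850062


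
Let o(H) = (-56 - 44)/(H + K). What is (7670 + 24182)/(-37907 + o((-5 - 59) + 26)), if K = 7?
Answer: -987412/1175017 ≈ -0.84034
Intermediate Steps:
o(H) = -100/(7 + H) (o(H) = (-56 - 44)/(H + 7) = -100/(7 + H))
(7670 + 24182)/(-37907 + o((-5 - 59) + 26)) = (7670 + 24182)/(-37907 - 100/(7 + ((-5 - 59) + 26))) = 31852/(-37907 - 100/(7 + (-64 + 26))) = 31852/(-37907 - 100/(7 - 38)) = 31852/(-37907 - 100/(-31)) = 31852/(-37907 - 100*(-1/31)) = 31852/(-37907 + 100/31) = 31852/(-1175017/31) = 31852*(-31/1175017) = -987412/1175017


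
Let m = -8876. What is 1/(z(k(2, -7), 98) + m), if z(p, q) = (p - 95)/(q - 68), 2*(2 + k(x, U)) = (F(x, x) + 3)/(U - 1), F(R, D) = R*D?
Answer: -480/4262039 ≈ -0.00011262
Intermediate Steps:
F(R, D) = D*R
k(x, U) = -2 + (3 + x²)/(2*(-1 + U)) (k(x, U) = -2 + ((x*x + 3)/(U - 1))/2 = -2 + ((x² + 3)/(-1 + U))/2 = -2 + ((3 + x²)/(-1 + U))/2 = -2 + (3 + x²)/(2*(-1 + U)))
z(p, q) = (-95 + p)/(-68 + q)
1/(z(k(2, -7), 98) + m) = 1/((-95 + (7 + 2² - 4*(-7))/(2*(-1 - 7)))/(-68 + 98) - 8876) = 1/((-95 + (½)*(7 + 4 + 28)/(-8))/30 - 8876) = 1/((-95 + (½)*(-⅛)*39)/30 - 8876) = 1/((-95 - 39/16)/30 - 8876) = 1/((1/30)*(-1559/16) - 8876) = 1/(-1559/480 - 8876) = 1/(-4262039/480) = -480/4262039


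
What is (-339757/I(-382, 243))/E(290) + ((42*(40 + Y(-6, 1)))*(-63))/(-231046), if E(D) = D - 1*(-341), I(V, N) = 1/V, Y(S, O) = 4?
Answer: 14993440433774/72895013 ≈ 2.0569e+5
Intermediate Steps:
E(D) = 341 + D (E(D) = D + 341 = 341 + D)
(-339757/I(-382, 243))/E(290) + ((42*(40 + Y(-6, 1)))*(-63))/(-231046) = (-339757/(1/(-382)))/(341 + 290) + ((42*(40 + 4))*(-63))/(-231046) = -339757/(-1/382)/631 + ((42*44)*(-63))*(-1/231046) = -339757*(-382)*(1/631) + (1848*(-63))*(-1/231046) = 129787174*(1/631) - 116424*(-1/231046) = 129787174/631 + 58212/115523 = 14993440433774/72895013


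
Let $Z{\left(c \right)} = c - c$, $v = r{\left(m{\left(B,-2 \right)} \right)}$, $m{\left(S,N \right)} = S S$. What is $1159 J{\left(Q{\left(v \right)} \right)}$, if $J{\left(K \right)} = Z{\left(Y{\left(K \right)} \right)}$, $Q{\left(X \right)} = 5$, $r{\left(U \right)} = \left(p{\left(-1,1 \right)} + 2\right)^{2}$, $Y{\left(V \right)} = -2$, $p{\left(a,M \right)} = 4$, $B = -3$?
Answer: $0$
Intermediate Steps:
$m{\left(S,N \right)} = S^{2}$
$r{\left(U \right)} = 36$ ($r{\left(U \right)} = \left(4 + 2\right)^{2} = 6^{2} = 36$)
$v = 36$
$Z{\left(c \right)} = 0$
$J{\left(K \right)} = 0$
$1159 J{\left(Q{\left(v \right)} \right)} = 1159 \cdot 0 = 0$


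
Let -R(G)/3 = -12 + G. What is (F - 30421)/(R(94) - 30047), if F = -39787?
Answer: 70208/30293 ≈ 2.3176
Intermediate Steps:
R(G) = 36 - 3*G (R(G) = -3*(-12 + G) = 36 - 3*G)
(F - 30421)/(R(94) - 30047) = (-39787 - 30421)/((36 - 3*94) - 30047) = -70208/((36 - 282) - 30047) = -70208/(-246 - 30047) = -70208/(-30293) = -70208*(-1/30293) = 70208/30293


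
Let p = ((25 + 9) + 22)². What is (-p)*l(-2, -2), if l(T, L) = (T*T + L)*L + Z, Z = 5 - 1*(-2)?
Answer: -9408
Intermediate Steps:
Z = 7 (Z = 5 + 2 = 7)
p = 3136 (p = (34 + 22)² = 56² = 3136)
l(T, L) = 7 + L*(L + T²) (l(T, L) = (T*T + L)*L + 7 = (T² + L)*L + 7 = (L + T²)*L + 7 = L*(L + T²) + 7 = 7 + L*(L + T²))
(-p)*l(-2, -2) = (-1*3136)*(7 + (-2)² - 2*(-2)²) = -3136*(7 + 4 - 2*4) = -3136*(7 + 4 - 8) = -3136*3 = -9408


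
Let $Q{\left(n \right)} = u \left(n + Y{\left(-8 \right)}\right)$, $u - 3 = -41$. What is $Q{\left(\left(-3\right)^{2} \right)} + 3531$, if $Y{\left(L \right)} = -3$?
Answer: $3303$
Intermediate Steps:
$u = -38$ ($u = 3 - 41 = -38$)
$Q{\left(n \right)} = 114 - 38 n$ ($Q{\left(n \right)} = - 38 \left(n - 3\right) = - 38 \left(-3 + n\right) = 114 - 38 n$)
$Q{\left(\left(-3\right)^{2} \right)} + 3531 = \left(114 - 38 \left(-3\right)^{2}\right) + 3531 = \left(114 - 342\right) + 3531 = -228 + 3531 = 3303$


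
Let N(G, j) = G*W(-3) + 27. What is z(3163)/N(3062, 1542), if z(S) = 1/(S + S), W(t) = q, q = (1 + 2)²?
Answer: 1/174502710 ≈ 5.7306e-9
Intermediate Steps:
q = 9 (q = 3² = 9)
W(t) = 9
N(G, j) = 27 + 9*G (N(G, j) = G*9 + 27 = 9*G + 27 = 27 + 9*G)
z(S) = 1/(2*S)
z(3163)/N(3062, 1542) = ((½)/3163)/(27 + 9*3062) = ((½)*(1/3163))/(27 + 27558) = (1/6326)/27585 = (1/6326)*(1/27585) = 1/174502710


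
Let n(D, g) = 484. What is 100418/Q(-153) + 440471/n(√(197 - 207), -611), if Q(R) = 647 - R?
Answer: 50122389/48400 ≈ 1035.6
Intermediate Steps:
100418/Q(-153) + 440471/n(√(197 - 207), -611) = 100418/(647 - 1*(-153)) + 440471/484 = 100418/(647 + 153) + 440471*(1/484) = 100418/800 + 440471/484 = 100418*(1/800) + 440471/484 = 50209/400 + 440471/484 = 50122389/48400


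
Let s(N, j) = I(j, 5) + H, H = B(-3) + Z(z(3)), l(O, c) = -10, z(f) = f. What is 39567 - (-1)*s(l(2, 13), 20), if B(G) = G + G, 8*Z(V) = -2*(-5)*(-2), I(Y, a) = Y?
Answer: 79157/2 ≈ 39579.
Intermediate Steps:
Z(V) = -5/2 (Z(V) = (-2*(-5)*(-2))/8 = (10*(-2))/8 = (1/8)*(-20) = -5/2)
B(G) = 2*G
H = -17/2 (H = 2*(-3) - 5/2 = -6 - 5/2 = -17/2 ≈ -8.5000)
s(N, j) = -17/2 + j (s(N, j) = j - 17/2 = -17/2 + j)
39567 - (-1)*s(l(2, 13), 20) = 39567 - (-1)*(-17/2 + 20) = 39567 - (-1)*23/2 = 39567 - 1*(-23/2) = 39567 + 23/2 = 79157/2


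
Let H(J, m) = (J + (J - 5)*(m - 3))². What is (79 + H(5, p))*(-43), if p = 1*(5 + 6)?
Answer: -4472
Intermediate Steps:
p = 11 (p = 1*11 = 11)
H(J, m) = (J + (-5 + J)*(-3 + m))²
(79 + H(5, p))*(-43) = (79 + (15 - 5*11 - 2*5 + 5*11)²)*(-43) = (79 + (15 - 55 - 10 + 55)²)*(-43) = (79 + 5²)*(-43) = (79 + 25)*(-43) = 104*(-43) = -4472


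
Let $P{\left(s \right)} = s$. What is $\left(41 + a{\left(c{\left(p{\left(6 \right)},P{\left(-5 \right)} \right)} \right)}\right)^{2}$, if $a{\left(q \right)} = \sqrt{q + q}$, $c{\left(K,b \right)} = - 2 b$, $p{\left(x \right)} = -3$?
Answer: $1701 + 164 \sqrt{5} \approx 2067.7$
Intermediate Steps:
$a{\left(q \right)} = \sqrt{2} \sqrt{q}$ ($a{\left(q \right)} = \sqrt{2 q} = \sqrt{2} \sqrt{q}$)
$\left(41 + a{\left(c{\left(p{\left(6 \right)},P{\left(-5 \right)} \right)} \right)}\right)^{2} = \left(41 + \sqrt{2} \sqrt{\left(-2\right) \left(-5\right)}\right)^{2} = \left(41 + \sqrt{2} \sqrt{10}\right)^{2} = \left(41 + 2 \sqrt{5}\right)^{2}$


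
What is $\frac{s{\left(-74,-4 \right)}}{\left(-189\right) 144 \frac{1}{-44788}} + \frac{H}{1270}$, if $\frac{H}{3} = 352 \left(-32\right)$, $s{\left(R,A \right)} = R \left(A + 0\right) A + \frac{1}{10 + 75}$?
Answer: $- \frac{20723556667}{10492740} \approx -1975.0$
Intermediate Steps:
$s{\left(R,A \right)} = \frac{1}{85} + R A^{2}$ ($s{\left(R,A \right)} = R A A + \frac{1}{85} = A R A + \frac{1}{85} = R A^{2} + \frac{1}{85} = \frac{1}{85} + R A^{2}$)
$H = -33792$ ($H = 3 \cdot 352 \left(-32\right) = 3 \left(-11264\right) = -33792$)
$\frac{s{\left(-74,-4 \right)}}{\left(-189\right) 144 \frac{1}{-44788}} + \frac{H}{1270} = \frac{\frac{1}{85} - 74 \left(-4\right)^{2}}{\left(-189\right) 144 \frac{1}{-44788}} - \frac{33792}{1270} = \frac{\frac{1}{85} - 1184}{\left(-27216\right) \left(- \frac{1}{44788}\right)} - \frac{16896}{635} = \frac{\frac{1}{85} - 1184}{\frac{6804}{11197}} - \frac{16896}{635} = \left(- \frac{100639}{85}\right) \frac{11197}{6804} - \frac{16896}{635} = - \frac{160979269}{82620} - \frac{16896}{635} = - \frac{20723556667}{10492740}$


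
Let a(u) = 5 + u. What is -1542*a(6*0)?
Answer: -7710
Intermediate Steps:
-1542*a(6*0) = -1542*(5 + 6*0) = -1542*(5 + 0) = -1542*5 = -7710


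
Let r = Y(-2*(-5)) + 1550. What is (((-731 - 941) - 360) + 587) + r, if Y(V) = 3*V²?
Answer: 405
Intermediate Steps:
r = 1850 (r = 3*(-2*(-5))² + 1550 = 3*10² + 1550 = 3*100 + 1550 = 300 + 1550 = 1850)
(((-731 - 941) - 360) + 587) + r = (((-731 - 941) - 360) + 587) + 1850 = ((-1672 - 360) + 587) + 1850 = (-2032 + 587) + 1850 = -1445 + 1850 = 405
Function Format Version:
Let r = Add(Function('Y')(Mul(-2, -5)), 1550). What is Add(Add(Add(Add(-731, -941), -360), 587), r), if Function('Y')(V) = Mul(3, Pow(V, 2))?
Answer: 405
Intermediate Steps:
r = 1850 (r = Add(Mul(3, Pow(Mul(-2, -5), 2)), 1550) = Add(Mul(3, Pow(10, 2)), 1550) = Add(Mul(3, 100), 1550) = Add(300, 1550) = 1850)
Add(Add(Add(Add(-731, -941), -360), 587), r) = Add(Add(Add(Add(-731, -941), -360), 587), 1850) = Add(Add(Add(-1672, -360), 587), 1850) = Add(Add(-2032, 587), 1850) = Add(-1445, 1850) = 405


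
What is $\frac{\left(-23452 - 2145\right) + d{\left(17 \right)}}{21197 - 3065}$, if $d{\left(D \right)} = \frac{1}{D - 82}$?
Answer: $- \frac{277301}{196430} \approx -1.4117$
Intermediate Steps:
$d{\left(D \right)} = \frac{1}{-82 + D}$
$\frac{\left(-23452 - 2145\right) + d{\left(17 \right)}}{21197 - 3065} = \frac{\left(-23452 - 2145\right) + \frac{1}{-82 + 17}}{21197 - 3065} = \frac{\left(-23452 - 2145\right) + \frac{1}{-65}}{18132} = \left(-25597 - \frac{1}{65}\right) \frac{1}{18132} = \left(- \frac{1663806}{65}\right) \frac{1}{18132} = - \frac{277301}{196430}$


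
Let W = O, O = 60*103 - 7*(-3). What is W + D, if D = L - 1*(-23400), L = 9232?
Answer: 38833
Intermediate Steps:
O = 6201 (O = 6180 + 21 = 6201)
W = 6201
D = 32632 (D = 9232 - 1*(-23400) = 9232 + 23400 = 32632)
W + D = 6201 + 32632 = 38833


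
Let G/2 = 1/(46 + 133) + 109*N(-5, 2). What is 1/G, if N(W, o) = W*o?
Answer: -179/390218 ≈ -0.00045872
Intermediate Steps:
G = -390218/179 (G = 2*(1/(46 + 133) + 109*(-5*2)) = 2*(1/179 + 109*(-10)) = 2*(1/179 - 1090) = 2*(-195109/179) = -390218/179 ≈ -2180.0)
1/G = 1/(-390218/179) = -179/390218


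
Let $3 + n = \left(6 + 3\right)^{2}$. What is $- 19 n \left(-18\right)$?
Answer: $26676$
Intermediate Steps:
$n = 78$ ($n = -3 + \left(6 + 3\right)^{2} = -3 + 9^{2} = -3 + 81 = 78$)
$- 19 n \left(-18\right) = \left(-19\right) 78 \left(-18\right) = \left(-1482\right) \left(-18\right) = 26676$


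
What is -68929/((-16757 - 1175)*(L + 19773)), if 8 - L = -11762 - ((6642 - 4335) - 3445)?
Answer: 68929/545222460 ≈ 0.00012642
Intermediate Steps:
L = 10632 (L = 8 - (-11762 - ((6642 - 4335) - 3445)) = 8 - (-11762 - (2307 - 3445)) = 8 - (-11762 - 1*(-1138)) = 8 - (-11762 + 1138) = 8 - 1*(-10624) = 8 + 10624 = 10632)
-68929/((-16757 - 1175)*(L + 19773)) = -68929/((-16757 - 1175)*(10632 + 19773)) = -68929/((-17932*30405)) = -68929/(-545222460) = -68929*(-1)/545222460 = -1*(-68929/545222460) = 68929/545222460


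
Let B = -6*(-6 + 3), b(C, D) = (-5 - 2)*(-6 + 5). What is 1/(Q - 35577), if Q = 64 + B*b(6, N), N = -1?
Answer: -1/35387 ≈ -2.8259e-5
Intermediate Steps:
b(C, D) = 7 (b(C, D) = -7*(-1) = 7)
B = 18 (B = -6*(-3) = 18)
Q = 190 (Q = 64 + 18*7 = 64 + 126 = 190)
1/(Q - 35577) = 1/(190 - 35577) = 1/(-35387) = -1/35387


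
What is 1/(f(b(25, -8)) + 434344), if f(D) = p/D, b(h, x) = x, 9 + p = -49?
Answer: 4/1737405 ≈ 2.3023e-6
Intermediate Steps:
p = -58 (p = -9 - 49 = -58)
f(D) = -58/D
1/(f(b(25, -8)) + 434344) = 1/(-58/(-8) + 434344) = 1/(-58*(-⅛) + 434344) = 1/(29/4 + 434344) = 1/(1737405/4) = 4/1737405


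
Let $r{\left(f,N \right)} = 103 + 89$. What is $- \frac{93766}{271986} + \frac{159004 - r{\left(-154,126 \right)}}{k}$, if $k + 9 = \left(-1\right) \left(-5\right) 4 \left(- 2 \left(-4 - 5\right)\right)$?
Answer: $\frac{553355497}{1223937} \approx 452.11$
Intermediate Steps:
$r{\left(f,N \right)} = 192$
$k = 351$ ($k = -9 + \left(-1\right) \left(-5\right) 4 \left(- 2 \left(-4 - 5\right)\right) = -9 + 5 \cdot 4 \left(\left(-2\right) \left(-9\right)\right) = -9 + 20 \cdot 18 = -9 + 360 = 351$)
$- \frac{93766}{271986} + \frac{159004 - r{\left(-154,126 \right)}}{k} = - \frac{93766}{271986} + \frac{159004 - 192}{351} = \left(-93766\right) \frac{1}{271986} + \left(159004 - 192\right) \frac{1}{351} = - \frac{46883}{135993} + 158812 \cdot \frac{1}{351} = - \frac{46883}{135993} + \frac{158812}{351} = \frac{553355497}{1223937}$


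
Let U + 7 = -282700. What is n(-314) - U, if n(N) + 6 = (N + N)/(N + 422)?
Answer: 7632770/27 ≈ 2.8270e+5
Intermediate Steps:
U = -282707 (U = -7 - 282700 = -282707)
n(N) = -6 + 2*N/(422 + N) (n(N) = -6 + (N + N)/(N + 422) = -6 + (2*N)/(422 + N) = -6 + 2*N/(422 + N))
n(-314) - U = 4*(-633 - 1*(-314))/(422 - 314) - 1*(-282707) = 4*(-633 + 314)/108 + 282707 = 4*(1/108)*(-319) + 282707 = -319/27 + 282707 = 7632770/27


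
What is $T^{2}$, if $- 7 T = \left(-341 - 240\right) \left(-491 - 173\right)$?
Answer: $3037332544$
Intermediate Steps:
$T = -55112$ ($T = - \frac{\left(-341 - 240\right) \left(-491 - 173\right)}{7} = - \frac{\left(-581\right) \left(-664\right)}{7} = \left(- \frac{1}{7}\right) 385784 = -55112$)
$T^{2} = \left(-55112\right)^{2} = 3037332544$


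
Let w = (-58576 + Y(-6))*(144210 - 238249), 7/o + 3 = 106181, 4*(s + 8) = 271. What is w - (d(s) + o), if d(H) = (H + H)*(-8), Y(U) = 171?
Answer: 583166605683671/106178 ≈ 5.4924e+9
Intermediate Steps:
s = 239/4 (s = -8 + (1/4)*271 = -8 + 271/4 = 239/4 ≈ 59.750)
o = 7/106178 (o = 7/(-3 + 106181) = 7/106178 ≈ 6.5927e-5)
d(H) = -16*H (d(H) = (2*H)*(-8) = -16*H)
w = 5492347795 (w = (-58576 + 171)*(144210 - 238249) = -58405*(-94039) = 5492347795)
w - (d(s) + o) = 5492347795 - (-16*239/4 + 7/106178) = 5492347795 - (-956 + 7/106178) = 5492347795 - 1*(-101506161/106178) = 5492347795 + 101506161/106178 = 583166605683671/106178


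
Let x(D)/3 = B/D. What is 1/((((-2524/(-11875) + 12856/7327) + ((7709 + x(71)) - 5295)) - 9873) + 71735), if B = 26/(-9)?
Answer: 18532730625/1191243988169374 ≈ 1.5557e-5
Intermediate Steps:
B = -26/9 (B = 26*(-⅑) = -26/9 ≈ -2.8889)
x(D) = -26/(3*D) (x(D) = 3*(-26/(9*D)) = -26/(3*D))
1/((((-2524/(-11875) + 12856/7327) + ((7709 + x(71)) - 5295)) - 9873) + 71735) = 1/((((-2524/(-11875) + 12856/7327) + ((7709 - 26/3/71) - 5295)) - 9873) + 71735) = 1/((((-2524*(-1/11875) + 12856*(1/7327)) + ((7709 - 26/3*1/71) - 5295)) - 9873) + 71735) = 1/((((2524/11875 + 12856/7327) + ((7709 - 26/213) - 5295)) - 9873) + 71735) = 1/(((171158348/87008125 + (1641991/213 - 5295)) - 9873) + 71735) = 1/(((171158348/87008125 + 514156/213) - 9873) + 71735) = 1/((44772206245624/18532730625 - 9873) + 71735) = 1/(-138201443215001/18532730625 + 71735) = 1/(1191243988169374/18532730625) = 18532730625/1191243988169374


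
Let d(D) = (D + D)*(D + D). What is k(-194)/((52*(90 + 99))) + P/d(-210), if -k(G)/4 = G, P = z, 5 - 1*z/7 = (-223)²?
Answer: -66487/35100 ≈ -1.8942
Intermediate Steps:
z = -348068 (z = 35 - 7*(-223)² = 35 - 7*49729 = 35 - 348103 = -348068)
P = -348068
k(G) = -4*G
d(D) = 4*D² (d(D) = (2*D)*(2*D) = 4*D²)
k(-194)/((52*(90 + 99))) + P/d(-210) = (-4*(-194))/((52*(90 + 99))) - 348068/(4*(-210)²) = 776/((52*189)) - 348068/(4*44100) = 776/9828 - 348068/176400 = 776*(1/9828) - 348068*1/176400 = 194/2457 - 12431/6300 = -66487/35100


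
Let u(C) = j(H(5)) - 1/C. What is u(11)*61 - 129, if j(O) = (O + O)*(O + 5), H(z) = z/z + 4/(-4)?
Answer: -1480/11 ≈ -134.55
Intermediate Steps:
H(z) = 0 (H(z) = 1 + 4*(-1/4) = 1 - 1 = 0)
j(O) = 2*O*(5 + O) (j(O) = (2*O)*(5 + O) = 2*O*(5 + O))
u(C) = -1/C (u(C) = 2*0*(5 + 0) - 1/C = 2*0*5 - 1/C = 0 - 1/C = -1/C)
u(11)*61 - 129 = -1/11*61 - 129 = -61/11 - 129 = -1480/11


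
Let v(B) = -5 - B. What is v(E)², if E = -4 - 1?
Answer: 0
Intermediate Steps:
E = -5
v(E)² = (-5 - 1*(-5))² = (-5 + 5)² = 0² = 0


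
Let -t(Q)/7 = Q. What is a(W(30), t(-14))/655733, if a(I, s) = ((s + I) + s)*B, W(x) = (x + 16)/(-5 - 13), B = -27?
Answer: -5223/655733 ≈ -0.0079651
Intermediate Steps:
t(Q) = -7*Q
W(x) = -8/9 - x/18 (W(x) = (16 + x)/(-18) = (16 + x)*(-1/18) = -8/9 - x/18)
a(I, s) = -54*s - 27*I (a(I, s) = ((s + I) + s)*(-27) = ((I + s) + s)*(-27) = (I + 2*s)*(-27) = -54*s - 27*I)
a(W(30), t(-14))/655733 = (-(-378)*(-14) - 27*(-8/9 - 1/18*30))/655733 = (-54*98 - 27*(-8/9 - 5/3))*(1/655733) = (-5292 - 27*(-23/9))*(1/655733) = (-5292 + 69)*(1/655733) = -5223*1/655733 = -5223/655733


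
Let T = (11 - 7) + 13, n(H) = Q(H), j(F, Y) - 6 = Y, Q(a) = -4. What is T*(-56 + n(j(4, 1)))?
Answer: -1020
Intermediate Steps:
j(F, Y) = 6 + Y
n(H) = -4
T = 17 (T = 4 + 13 = 17)
T*(-56 + n(j(4, 1))) = 17*(-56 - 4) = 17*(-60) = -1020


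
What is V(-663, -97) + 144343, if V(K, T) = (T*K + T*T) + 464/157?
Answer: 34236355/157 ≈ 2.1807e+5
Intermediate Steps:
V(K, T) = 464/157 + T² + K*T (V(K, T) = (K*T + T²) + 464*(1/157) = (T² + K*T) + 464/157 = 464/157 + T² + K*T)
V(-663, -97) + 144343 = (464/157 + (-97)² - 663*(-97)) + 144343 = (464/157 + 9409 + 64311) + 144343 = 11574504/157 + 144343 = 34236355/157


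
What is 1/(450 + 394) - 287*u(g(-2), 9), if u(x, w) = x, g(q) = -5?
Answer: 1211141/844 ≈ 1435.0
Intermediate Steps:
1/(450 + 394) - 287*u(g(-2), 9) = 1/(450 + 394) - 287*(-5) = 1/844 + 1435 = 1211141/844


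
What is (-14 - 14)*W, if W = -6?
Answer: 168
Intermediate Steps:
(-14 - 14)*W = (-14 - 14)*(-6) = -28*(-6) = 168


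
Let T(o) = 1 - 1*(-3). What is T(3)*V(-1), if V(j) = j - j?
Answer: 0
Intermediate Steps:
T(o) = 4 (T(o) = 1 + 3 = 4)
V(j) = 0
T(3)*V(-1) = 4*0 = 0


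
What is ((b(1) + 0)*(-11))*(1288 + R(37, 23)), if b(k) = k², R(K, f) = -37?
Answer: -13761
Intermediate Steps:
((b(1) + 0)*(-11))*(1288 + R(37, 23)) = ((1² + 0)*(-11))*(1288 - 37) = ((1 + 0)*(-11))*1251 = (1*(-11))*1251 = -11*1251 = -13761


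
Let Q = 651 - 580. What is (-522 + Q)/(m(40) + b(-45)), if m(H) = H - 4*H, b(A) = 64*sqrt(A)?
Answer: 451/1656 + 451*I*sqrt(5)/1035 ≈ 0.27234 + 0.97436*I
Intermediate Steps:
Q = 71
m(H) = -3*H
(-522 + Q)/(m(40) + b(-45)) = (-522 + 71)/(-3*40 + 64*sqrt(-45)) = -451/(-120 + 64*(3*I*sqrt(5))) = -451/(-120 + 192*I*sqrt(5))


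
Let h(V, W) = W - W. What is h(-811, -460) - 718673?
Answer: -718673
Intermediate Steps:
h(V, W) = 0
h(-811, -460) - 718673 = 0 - 718673 = -718673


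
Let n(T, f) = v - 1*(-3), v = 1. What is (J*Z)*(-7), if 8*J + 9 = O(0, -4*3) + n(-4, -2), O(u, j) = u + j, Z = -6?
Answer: -357/4 ≈ -89.250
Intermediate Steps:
O(u, j) = j + u
n(T, f) = 4 (n(T, f) = 1 - 1*(-3) = 1 + 3 = 4)
J = -17/8 (J = -9/8 + ((-4*3 + 0) + 4)/8 = -9/8 + ((-12 + 0) + 4)/8 = -9/8 + (-12 + 4)/8 = -9/8 + (1/8)*(-8) = -9/8 - 1 = -17/8 ≈ -2.1250)
(J*Z)*(-7) = -17/8*(-6)*(-7) = (51/4)*(-7) = -357/4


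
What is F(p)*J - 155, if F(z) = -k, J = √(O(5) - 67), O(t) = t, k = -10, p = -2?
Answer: -155 + 10*I*√62 ≈ -155.0 + 78.74*I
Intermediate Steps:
J = I*√62 (J = √(5 - 67) = √(-62) = I*√62 ≈ 7.874*I)
F(z) = 10 (F(z) = -1*(-10) = 10)
F(p)*J - 155 = 10*(I*√62) - 155 = 10*I*√62 - 155 = -155 + 10*I*√62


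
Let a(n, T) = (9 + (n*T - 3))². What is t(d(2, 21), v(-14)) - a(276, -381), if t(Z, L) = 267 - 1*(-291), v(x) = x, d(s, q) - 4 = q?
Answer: -11056521942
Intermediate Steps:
d(s, q) = 4 + q
a(n, T) = (6 + T*n)² (a(n, T) = (9 + (T*n - 3))² = (9 + (-3 + T*n))² = (6 + T*n)²)
t(Z, L) = 558 (t(Z, L) = 267 + 291 = 558)
t(d(2, 21), v(-14)) - a(276, -381) = 558 - (6 - 381*276)² = 558 - (6 - 105156)² = 558 - 1*(-105150)² = 558 - 1*11056522500 = 558 - 11056522500 = -11056521942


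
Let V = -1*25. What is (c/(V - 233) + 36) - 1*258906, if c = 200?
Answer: -33394330/129 ≈ -2.5887e+5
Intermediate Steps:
V = -25
(c/(V - 233) + 36) - 1*258906 = (200/(-25 - 233) + 36) - 1*258906 = (200/(-258) + 36) - 258906 = (200*(-1/258) + 36) - 258906 = (-100/129 + 36) - 258906 = 4544/129 - 258906 = -33394330/129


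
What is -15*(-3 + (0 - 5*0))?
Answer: 45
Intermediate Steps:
-15*(-3 + (0 - 5*0)) = -15*(-3 + (0 + 0)) = -15*(-3 + 0) = -15*(-3) = 45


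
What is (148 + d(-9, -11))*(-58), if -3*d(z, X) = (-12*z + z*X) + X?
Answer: -14384/3 ≈ -4794.7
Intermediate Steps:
d(z, X) = 4*z - X/3 - X*z/3 (d(z, X) = -((-12*z + z*X) + X)/3 = -((-12*z + X*z) + X)/3 = -(X - 12*z + X*z)/3 = 4*z - X/3 - X*z/3)
(148 + d(-9, -11))*(-58) = (148 + (4*(-9) - ⅓*(-11) - ⅓*(-11)*(-9)))*(-58) = (148 + (-36 + 11/3 - 33))*(-58) = (148 - 196/3)*(-58) = (248/3)*(-58) = -14384/3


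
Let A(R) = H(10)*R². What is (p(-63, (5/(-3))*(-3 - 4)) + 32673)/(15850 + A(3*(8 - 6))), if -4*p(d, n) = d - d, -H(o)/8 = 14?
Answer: 32673/11818 ≈ 2.7647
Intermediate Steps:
H(o) = -112 (H(o) = -8*14 = -112)
p(d, n) = 0 (p(d, n) = -(d - d)/4 = -¼*0 = 0)
A(R) = -112*R²
(p(-63, (5/(-3))*(-3 - 4)) + 32673)/(15850 + A(3*(8 - 6))) = (0 + 32673)/(15850 - 112*9*(8 - 6)²) = 32673/(15850 - 112*(3*2)²) = 32673/(15850 - 112*6²) = 32673/(15850 - 112*36) = 32673/(15850 - 4032) = 32673/11818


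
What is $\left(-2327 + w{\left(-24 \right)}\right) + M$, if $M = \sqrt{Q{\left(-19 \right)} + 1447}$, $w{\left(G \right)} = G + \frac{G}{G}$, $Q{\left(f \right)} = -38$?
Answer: $-2350 + \sqrt{1409} \approx -2312.5$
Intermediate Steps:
$w{\left(G \right)} = 1 + G$ ($w{\left(G \right)} = G + 1 = 1 + G$)
$M = \sqrt{1409}$ ($M = \sqrt{-38 + 1447} = \sqrt{1409} \approx 37.537$)
$\left(-2327 + w{\left(-24 \right)}\right) + M = \left(-2327 + \left(1 - 24\right)\right) + \sqrt{1409} = \left(-2327 - 23\right) + \sqrt{1409} = -2350 + \sqrt{1409}$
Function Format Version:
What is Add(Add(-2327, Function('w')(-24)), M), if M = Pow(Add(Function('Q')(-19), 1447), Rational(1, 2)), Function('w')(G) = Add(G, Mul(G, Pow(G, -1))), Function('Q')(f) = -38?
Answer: Add(-2350, Pow(1409, Rational(1, 2))) ≈ -2312.5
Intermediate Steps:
Function('w')(G) = Add(1, G) (Function('w')(G) = Add(G, 1) = Add(1, G))
M = Pow(1409, Rational(1, 2)) (M = Pow(Add(-38, 1447), Rational(1, 2)) = Pow(1409, Rational(1, 2)) ≈ 37.537)
Add(Add(-2327, Function('w')(-24)), M) = Add(Add(-2327, Add(1, -24)), Pow(1409, Rational(1, 2))) = Add(Add(-2327, -23), Pow(1409, Rational(1, 2))) = Add(-2350, Pow(1409, Rational(1, 2)))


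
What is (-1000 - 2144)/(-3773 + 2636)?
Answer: 1048/379 ≈ 2.7652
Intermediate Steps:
(-1000 - 2144)/(-3773 + 2636) = -3144/(-1137) = -3144*(-1/1137) = 1048/379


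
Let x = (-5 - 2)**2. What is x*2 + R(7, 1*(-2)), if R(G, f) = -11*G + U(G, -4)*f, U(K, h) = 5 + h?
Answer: 19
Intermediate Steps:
R(G, f) = f - 11*G (R(G, f) = -11*G + (5 - 4)*f = -11*G + 1*f = -11*G + f = f - 11*G)
x = 49 (x = (-7)**2 = 49)
x*2 + R(7, 1*(-2)) = 49*2 + (1*(-2) - 11*7) = 98 + (-2 - 77) = 98 - 79 = 19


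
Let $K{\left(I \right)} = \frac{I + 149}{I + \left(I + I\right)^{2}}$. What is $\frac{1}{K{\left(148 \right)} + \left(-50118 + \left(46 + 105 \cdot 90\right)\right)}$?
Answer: $- \frac{87764}{3565148911} \approx -2.4617 \cdot 10^{-5}$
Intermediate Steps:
$K{\left(I \right)} = \frac{149 + I}{I + 4 I^{2}}$ ($K{\left(I \right)} = \frac{149 + I}{I + \left(2 I\right)^{2}} = \frac{149 + I}{I + 4 I^{2}}$)
$\frac{1}{K{\left(148 \right)} + \left(-50118 + \left(46 + 105 \cdot 90\right)\right)} = \frac{1}{\frac{149 + 148}{148 \left(1 + 4 \cdot 148\right)} + \left(-50118 + \left(46 + 105 \cdot 90\right)\right)} = \frac{1}{\frac{1}{148} \frac{1}{1 + 592} \cdot 297 + \left(-50118 + \left(46 + 9450\right)\right)} = \frac{1}{\frac{1}{148} \cdot \frac{1}{593} \cdot 297 + \left(-50118 + 9496\right)} = \frac{1}{\frac{1}{148} \cdot \frac{1}{593} \cdot 297 - 40622} = \frac{1}{\frac{297}{87764} - 40622} = \frac{1}{- \frac{3565148911}{87764}} = - \frac{87764}{3565148911}$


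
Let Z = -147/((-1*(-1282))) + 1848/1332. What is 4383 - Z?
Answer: 623528555/142302 ≈ 4381.7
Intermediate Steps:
Z = 181111/142302 (Z = -147/1282 + 1848*(1/1332) = -147*1/1282 + 154/111 = -147/1282 + 154/111 = 181111/142302 ≈ 1.2727)
4383 - Z = 4383 - 1*181111/142302 = 4383 - 181111/142302 = 623528555/142302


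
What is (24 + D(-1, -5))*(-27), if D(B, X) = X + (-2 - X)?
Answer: -594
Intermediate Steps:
D(B, X) = -2
(24 + D(-1, -5))*(-27) = (24 - 2)*(-27) = 22*(-27) = -594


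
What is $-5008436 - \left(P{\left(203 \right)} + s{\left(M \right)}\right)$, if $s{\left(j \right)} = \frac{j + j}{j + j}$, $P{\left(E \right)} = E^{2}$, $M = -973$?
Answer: $-5049646$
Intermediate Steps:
$s{\left(j \right)} = 1$ ($s{\left(j \right)} = \frac{2 j}{2 j} = 2 j \frac{1}{2 j} = 1$)
$-5008436 - \left(P{\left(203 \right)} + s{\left(M \right)}\right) = -5008436 - \left(203^{2} + 1\right) = -5008436 - \left(41209 + 1\right) = -5008436 - 41210 = -5049646$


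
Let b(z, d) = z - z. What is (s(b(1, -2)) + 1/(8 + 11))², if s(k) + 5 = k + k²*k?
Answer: 8836/361 ≈ 24.476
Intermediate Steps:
b(z, d) = 0
s(k) = -5 + k + k³ (s(k) = -5 + (k + k²*k) = -5 + (k + k³) = -5 + k + k³)
(s(b(1, -2)) + 1/(8 + 11))² = ((-5 + 0 + 0³) + 1/(8 + 11))² = ((-5 + 0 + 0) + 1/19)² = (-5 + 1/19)² = (-94/19)² = 8836/361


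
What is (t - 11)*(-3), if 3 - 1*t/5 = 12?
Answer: 168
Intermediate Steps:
t = -45 (t = 15 - 5*12 = 15 - 60 = -45)
(t - 11)*(-3) = (-45 - 11)*(-3) = -56*(-3) = 168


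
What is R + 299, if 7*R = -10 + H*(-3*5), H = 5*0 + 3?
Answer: 2038/7 ≈ 291.14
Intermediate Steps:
H = 3 (H = 0 + 3 = 3)
R = -55/7 (R = (-10 + 3*(-3*5))/7 = (-10 + 3*(-15))/7 = (-10 - 45)/7 = (⅐)*(-55) = -55/7 ≈ -7.8571)
R + 299 = -55/7 + 299 = 2038/7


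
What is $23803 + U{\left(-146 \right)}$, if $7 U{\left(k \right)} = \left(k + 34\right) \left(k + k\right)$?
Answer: $28475$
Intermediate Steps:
$U{\left(k \right)} = \frac{2 k \left(34 + k\right)}{7}$ ($U{\left(k \right)} = \frac{\left(k + 34\right) \left(k + k\right)}{7} = \frac{\left(34 + k\right) 2 k}{7} = \frac{2 k \left(34 + k\right)}{7}$)
$23803 + U{\left(-146 \right)} = 23803 + \frac{2}{7} \left(-146\right) \left(34 - 146\right) = 23803 + \frac{2}{7} \left(-146\right) \left(-112\right) = 23803 + 4672 = 28475$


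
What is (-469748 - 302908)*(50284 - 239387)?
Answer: 146111567568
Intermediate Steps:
(-469748 - 302908)*(50284 - 239387) = -772656*(-189103) = 146111567568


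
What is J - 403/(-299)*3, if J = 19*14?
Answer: 6211/23 ≈ 270.04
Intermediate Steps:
J = 266
J - 403/(-299)*3 = 266 - 403/(-299)*3 = 266 - 403*(-1/299)*3 = 266 + (31/23)*3 = 266 + 93/23 = 6211/23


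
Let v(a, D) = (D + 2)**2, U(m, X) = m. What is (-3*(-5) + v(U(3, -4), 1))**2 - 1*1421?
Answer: -845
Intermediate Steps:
v(a, D) = (2 + D)**2
(-3*(-5) + v(U(3, -4), 1))**2 - 1*1421 = (-3*(-5) + (2 + 1)**2)**2 - 1*1421 = (15 + 3**2)**2 - 1421 = (15 + 9)**2 - 1421 = 24**2 - 1421 = 576 - 1421 = -845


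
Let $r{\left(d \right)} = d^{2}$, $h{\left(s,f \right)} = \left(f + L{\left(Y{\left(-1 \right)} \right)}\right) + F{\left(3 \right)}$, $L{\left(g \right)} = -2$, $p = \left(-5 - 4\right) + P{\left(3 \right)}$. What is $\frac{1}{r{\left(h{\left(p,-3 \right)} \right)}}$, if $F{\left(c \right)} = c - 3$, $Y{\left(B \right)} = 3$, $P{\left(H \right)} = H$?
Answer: $\frac{1}{25} \approx 0.04$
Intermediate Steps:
$p = -6$ ($p = \left(-5 - 4\right) + 3 = -9 + 3 = -6$)
$F{\left(c \right)} = -3 + c$
$h{\left(s,f \right)} = -2 + f$ ($h{\left(s,f \right)} = \left(f - 2\right) + \left(-3 + 3\right) = \left(-2 + f\right) + 0 = -2 + f$)
$\frac{1}{r{\left(h{\left(p,-3 \right)} \right)}} = \frac{1}{\left(-2 - 3\right)^{2}} = \frac{1}{\left(-5\right)^{2}} = \frac{1}{25}$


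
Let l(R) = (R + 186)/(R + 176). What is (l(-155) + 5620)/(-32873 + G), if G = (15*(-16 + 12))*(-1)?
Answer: -118051/689073 ≈ -0.17132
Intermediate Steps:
l(R) = (186 + R)/(176 + R)
G = 60 (G = (15*(-4))*(-1) = -60*(-1) = 60)
(l(-155) + 5620)/(-32873 + G) = ((186 - 155)/(176 - 155) + 5620)/(-32873 + 60) = (31/21 + 5620)/(-32813) = ((1/21)*31 + 5620)*(-1/32813) = (31/21 + 5620)*(-1/32813) = (118051/21)*(-1/32813) = -118051/689073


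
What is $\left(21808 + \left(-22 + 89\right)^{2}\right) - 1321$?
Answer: $24976$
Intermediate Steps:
$\left(21808 + \left(-22 + 89\right)^{2}\right) - 1321 = \left(21808 + 67^{2}\right) - 1321 = \left(21808 + 4489\right) - 1321 = 26297 - 1321 = 24976$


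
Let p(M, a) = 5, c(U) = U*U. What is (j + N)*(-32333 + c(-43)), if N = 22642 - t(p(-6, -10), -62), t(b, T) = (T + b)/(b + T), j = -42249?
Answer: 597730272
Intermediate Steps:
c(U) = U²
t(b, T) = 1 (t(b, T) = (T + b)/(T + b) = 1)
N = 22641 (N = 22642 - 1*1 = 22642 - 1 = 22641)
(j + N)*(-32333 + c(-43)) = (-42249 + 22641)*(-32333 + (-43)²) = -19608*(-32333 + 1849) = -19608*(-30484) = 597730272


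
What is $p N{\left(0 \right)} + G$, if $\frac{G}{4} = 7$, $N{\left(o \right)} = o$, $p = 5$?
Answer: $28$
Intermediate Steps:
$G = 28$ ($G = 4 \cdot 7 = 28$)
$p N{\left(0 \right)} + G = 5 \cdot 0 + 28 = 0 + 28 = 28$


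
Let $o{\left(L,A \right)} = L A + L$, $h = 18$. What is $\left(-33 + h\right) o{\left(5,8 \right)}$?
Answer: $-675$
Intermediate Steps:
$o{\left(L,A \right)} = L + A L$ ($o{\left(L,A \right)} = A L + L = L + A L$)
$\left(-33 + h\right) o{\left(5,8 \right)} = \left(-33 + 18\right) 5 \left(1 + 8\right) = - 15 \cdot 5 \cdot 9 = \left(-15\right) 45 = -675$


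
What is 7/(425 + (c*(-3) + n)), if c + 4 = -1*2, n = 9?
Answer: 7/452 ≈ 0.015487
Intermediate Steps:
c = -6 (c = -4 - 1*2 = -4 - 2 = -6)
7/(425 + (c*(-3) + n)) = 7/(425 + (-6*(-3) + 9)) = 7/(425 + (18 + 9)) = 7/(425 + 27) = 7/452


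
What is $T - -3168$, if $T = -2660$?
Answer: $508$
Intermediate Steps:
$T - -3168 = -2660 - -3168 = -2660 + 3168 = 508$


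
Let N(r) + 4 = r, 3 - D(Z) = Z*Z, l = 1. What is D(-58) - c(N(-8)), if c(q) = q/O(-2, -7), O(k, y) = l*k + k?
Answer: -3364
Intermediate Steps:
D(Z) = 3 - Z² (D(Z) = 3 - Z*Z = 3 - Z²)
O(k, y) = 2*k (O(k, y) = 1*k + k = k + k = 2*k)
N(r) = -4 + r
c(q) = -q/4 (c(q) = q/((2*(-2))) = q/(-4) = q*(-¼) = -q/4)
D(-58) - c(N(-8)) = (3 - 1*(-58)²) - (-1)*(-4 - 8)/4 = (3 - 1*3364) - (-1)*(-12)/4 = (3 - 3364) - 1*3 = -3361 - 3 = -3364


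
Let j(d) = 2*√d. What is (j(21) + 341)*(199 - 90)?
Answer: 37169 + 218*√21 ≈ 38168.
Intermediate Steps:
(j(21) + 341)*(199 - 90) = (2*√21 + 341)*(199 - 90) = (341 + 2*√21)*109 = 37169 + 218*√21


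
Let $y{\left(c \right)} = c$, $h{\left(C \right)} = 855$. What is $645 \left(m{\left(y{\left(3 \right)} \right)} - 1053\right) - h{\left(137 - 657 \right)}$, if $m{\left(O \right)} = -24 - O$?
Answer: $-697455$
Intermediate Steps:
$645 \left(m{\left(y{\left(3 \right)} \right)} - 1053\right) - h{\left(137 - 657 \right)} = 645 \left(\left(-24 - 3\right) - 1053\right) - 855 = 645 \left(-27 - 1053\right) - 855 = 645 \left(-1080\right) - 855 = -696600 - 855 = -697455$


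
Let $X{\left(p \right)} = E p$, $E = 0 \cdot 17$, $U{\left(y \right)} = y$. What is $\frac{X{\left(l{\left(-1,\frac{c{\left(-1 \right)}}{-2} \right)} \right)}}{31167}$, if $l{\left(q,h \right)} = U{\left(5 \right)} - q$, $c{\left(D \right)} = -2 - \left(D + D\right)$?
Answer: $0$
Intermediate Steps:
$c{\left(D \right)} = -2 - 2 D$
$l{\left(q,h \right)} = 5 - q$
$E = 0$
$X{\left(p \right)} = 0$ ($X{\left(p \right)} = 0 p = 0$)
$\frac{X{\left(l{\left(-1,\frac{c{\left(-1 \right)}}{-2} \right)} \right)}}{31167} = \frac{0}{31167} = 0 \cdot \frac{1}{31167} = 0$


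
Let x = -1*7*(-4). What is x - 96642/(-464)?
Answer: 54817/232 ≈ 236.28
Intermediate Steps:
x = 28 (x = -7*(-4) = 28)
x - 96642/(-464) = 28 - 96642/(-464) = 28 - 96642*(-1)/464 = 28 - 354*(-273/464) = 28 + 48321/232 = 54817/232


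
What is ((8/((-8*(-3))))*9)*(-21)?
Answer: -63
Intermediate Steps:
((8/((-8*(-3))))*9)*(-21) = ((8/24)*9)*(-21) = ((8*(1/24))*9)*(-21) = ((⅓)*9)*(-21) = 3*(-21) = -63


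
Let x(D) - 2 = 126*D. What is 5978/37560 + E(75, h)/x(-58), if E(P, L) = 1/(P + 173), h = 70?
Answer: 1353928613/8506814160 ≈ 0.15916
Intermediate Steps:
x(D) = 2 + 126*D
E(P, L) = 1/(173 + P)
5978/37560 + E(75, h)/x(-58) = 5978/37560 + 1/((173 + 75)*(2 + 126*(-58))) = 5978*(1/37560) + 1/(248*(2 - 7308)) = 2989/18780 + (1/248)/(-7306) = 2989/18780 + (1/248)*(-1/7306) = 2989/18780 - 1/1811888 = 1353928613/8506814160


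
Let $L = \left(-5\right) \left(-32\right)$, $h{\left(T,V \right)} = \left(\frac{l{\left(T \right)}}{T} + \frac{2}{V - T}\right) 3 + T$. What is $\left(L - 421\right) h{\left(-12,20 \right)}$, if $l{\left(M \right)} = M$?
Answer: $\frac{36801}{16} \approx 2300.1$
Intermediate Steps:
$h{\left(T,V \right)} = 3 + T + \frac{6}{V - T}$ ($h{\left(T,V \right)} = \left(\frac{T}{T} + \frac{2}{V - T}\right) 3 + T = \left(1 + \frac{2}{V - T}\right) 3 + T = \left(3 + \frac{6}{V - T}\right) + T = 3 + T + \frac{6}{V - T}$)
$L = 160$
$\left(L - 421\right) h{\left(-12,20 \right)} = \left(160 - 421\right) \frac{-6 + \left(-12\right)^{2} - 60 + 3 \left(-12\right) - \left(-12\right) 20}{-12 - 20} = - 261 \frac{-6 + 144 - 60 - 36 + 240}{-12 - 20} = - 261 \frac{1}{-32} \cdot 282 = - 261 \left(\left(- \frac{1}{32}\right) 282\right) = \left(-261\right) \left(- \frac{141}{16}\right) = \frac{36801}{16}$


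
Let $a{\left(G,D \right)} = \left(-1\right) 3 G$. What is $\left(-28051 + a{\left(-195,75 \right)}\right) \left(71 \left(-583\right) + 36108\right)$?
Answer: $145157810$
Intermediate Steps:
$a{\left(G,D \right)} = - 3 G$
$\left(-28051 + a{\left(-195,75 \right)}\right) \left(71 \left(-583\right) + 36108\right) = \left(-28051 - -585\right) \left(71 \left(-583\right) + 36108\right) = \left(-28051 + 585\right) \left(-41393 + 36108\right) = \left(-27466\right) \left(-5285\right) = 145157810$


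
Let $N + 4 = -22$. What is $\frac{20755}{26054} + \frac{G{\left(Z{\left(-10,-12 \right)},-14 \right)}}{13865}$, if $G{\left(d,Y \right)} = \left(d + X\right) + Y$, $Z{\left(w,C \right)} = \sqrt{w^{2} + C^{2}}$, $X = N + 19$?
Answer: $\frac{41031563}{51605530} + \frac{2 \sqrt{61}}{13865} \approx 0.79623$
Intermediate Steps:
$N = -26$ ($N = -4 - 22 = -26$)
$X = -7$ ($X = -26 + 19 = -7$)
$Z{\left(w,C \right)} = \sqrt{C^{2} + w^{2}}$
$G{\left(d,Y \right)} = -7 + Y + d$ ($G{\left(d,Y \right)} = \left(d - 7\right) + Y = \left(-7 + d\right) + Y = -7 + Y + d$)
$\frac{20755}{26054} + \frac{G{\left(Z{\left(-10,-12 \right)},-14 \right)}}{13865} = \frac{20755}{26054} + \frac{-7 - 14 + \sqrt{\left(-12\right)^{2} + \left(-10\right)^{2}}}{13865} = 20755 \cdot \frac{1}{26054} + \left(-7 - 14 + \sqrt{144 + 100}\right) \frac{1}{13865} = \frac{2965}{3722} + \left(-7 - 14 + \sqrt{244}\right) \frac{1}{13865} = \frac{2965}{3722} + \left(-7 - 14 + 2 \sqrt{61}\right) \frac{1}{13865} = \frac{2965}{3722} + \left(-21 + 2 \sqrt{61}\right) \frac{1}{13865} = \frac{2965}{3722} - \left(\frac{21}{13865} - \frac{2 \sqrt{61}}{13865}\right) = \frac{41031563}{51605530} + \frac{2 \sqrt{61}}{13865}$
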